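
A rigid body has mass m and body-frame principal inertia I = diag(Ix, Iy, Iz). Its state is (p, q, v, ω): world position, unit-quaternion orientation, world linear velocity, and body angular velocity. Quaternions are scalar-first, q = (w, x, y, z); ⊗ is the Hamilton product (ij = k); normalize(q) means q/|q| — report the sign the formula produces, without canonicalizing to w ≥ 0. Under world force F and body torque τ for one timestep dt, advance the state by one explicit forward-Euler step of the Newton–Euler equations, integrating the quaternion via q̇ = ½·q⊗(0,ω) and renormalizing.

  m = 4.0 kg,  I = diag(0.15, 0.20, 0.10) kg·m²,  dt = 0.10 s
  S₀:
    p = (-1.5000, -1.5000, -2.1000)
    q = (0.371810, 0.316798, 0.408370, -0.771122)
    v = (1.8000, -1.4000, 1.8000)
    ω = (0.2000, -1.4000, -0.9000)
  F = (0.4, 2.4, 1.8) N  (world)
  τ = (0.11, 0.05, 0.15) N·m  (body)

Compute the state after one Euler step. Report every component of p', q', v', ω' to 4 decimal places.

p' = (-1.3200, -1.6400, -1.9200)
q' = (0.3613, 0.2473, 0.3875, -0.8113)
v' = (1.8100, -1.3400, 1.8450)
ω' = (0.3573, -1.3705, -0.7360)

gyro term ω×Iω = (-0.1260, -0.0090, -0.0140)
angular accel α = (1.5733, 0.2950, 1.6400)
new body rate ω' = (0.3573, -1.3705, -0.7360)
2q̇ = q⊗(0,ω) = (-0.1856514, -1.3727418, -0.3896402, -0.8598202)
q + ½dt·q⊗(0,ω), renormalized = (0.3613, 0.2473, 0.3875, -0.8113)
p' = p + v·dt = (-1.3200, -1.6400, -1.9200)
v + (F/m)dt = (1.8100, -1.3400, 1.8450)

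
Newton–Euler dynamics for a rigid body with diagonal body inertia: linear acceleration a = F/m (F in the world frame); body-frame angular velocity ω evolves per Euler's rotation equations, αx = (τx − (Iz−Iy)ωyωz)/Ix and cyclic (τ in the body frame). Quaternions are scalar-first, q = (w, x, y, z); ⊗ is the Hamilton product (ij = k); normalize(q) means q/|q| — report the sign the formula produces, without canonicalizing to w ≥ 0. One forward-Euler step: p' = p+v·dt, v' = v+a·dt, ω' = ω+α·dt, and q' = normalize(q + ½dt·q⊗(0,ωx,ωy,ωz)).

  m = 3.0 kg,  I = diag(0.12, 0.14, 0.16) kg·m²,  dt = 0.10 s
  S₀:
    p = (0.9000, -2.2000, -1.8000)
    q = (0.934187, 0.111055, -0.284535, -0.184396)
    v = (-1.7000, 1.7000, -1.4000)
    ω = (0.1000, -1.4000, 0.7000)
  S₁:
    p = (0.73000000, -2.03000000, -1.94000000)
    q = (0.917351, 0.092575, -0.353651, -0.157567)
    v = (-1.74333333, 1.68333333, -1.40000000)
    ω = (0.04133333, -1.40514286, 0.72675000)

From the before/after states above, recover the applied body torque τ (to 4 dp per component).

ω₁ − ω₀ = (-0.05866667, -0.00514286, 0.02675000)
applied torque τ = (-0.0900, -0.0100, 0.0400)

τ = (-0.0900, -0.0100, 0.0400)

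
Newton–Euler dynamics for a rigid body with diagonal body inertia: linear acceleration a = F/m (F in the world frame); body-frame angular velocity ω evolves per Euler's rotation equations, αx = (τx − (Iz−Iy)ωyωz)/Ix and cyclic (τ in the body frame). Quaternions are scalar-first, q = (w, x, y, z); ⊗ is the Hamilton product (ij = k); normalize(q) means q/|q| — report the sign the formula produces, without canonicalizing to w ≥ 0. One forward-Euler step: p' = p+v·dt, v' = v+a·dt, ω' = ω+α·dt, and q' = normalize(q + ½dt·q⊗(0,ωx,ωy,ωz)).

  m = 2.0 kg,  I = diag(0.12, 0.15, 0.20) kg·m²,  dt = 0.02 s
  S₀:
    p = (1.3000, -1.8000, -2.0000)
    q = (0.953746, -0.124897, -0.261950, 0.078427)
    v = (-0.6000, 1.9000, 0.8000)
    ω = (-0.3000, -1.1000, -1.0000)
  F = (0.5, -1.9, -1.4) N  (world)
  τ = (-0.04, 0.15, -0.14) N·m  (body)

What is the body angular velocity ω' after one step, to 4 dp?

gyro term ω×Iω = (0.0550, -0.0240, 0.0099)
angular accel α = (-0.7917, 1.1600, -0.7495)
ω' = ω + α·dt = (-0.3158, -1.0768, -1.0150)

ω' = (-0.3158, -1.0768, -1.0150)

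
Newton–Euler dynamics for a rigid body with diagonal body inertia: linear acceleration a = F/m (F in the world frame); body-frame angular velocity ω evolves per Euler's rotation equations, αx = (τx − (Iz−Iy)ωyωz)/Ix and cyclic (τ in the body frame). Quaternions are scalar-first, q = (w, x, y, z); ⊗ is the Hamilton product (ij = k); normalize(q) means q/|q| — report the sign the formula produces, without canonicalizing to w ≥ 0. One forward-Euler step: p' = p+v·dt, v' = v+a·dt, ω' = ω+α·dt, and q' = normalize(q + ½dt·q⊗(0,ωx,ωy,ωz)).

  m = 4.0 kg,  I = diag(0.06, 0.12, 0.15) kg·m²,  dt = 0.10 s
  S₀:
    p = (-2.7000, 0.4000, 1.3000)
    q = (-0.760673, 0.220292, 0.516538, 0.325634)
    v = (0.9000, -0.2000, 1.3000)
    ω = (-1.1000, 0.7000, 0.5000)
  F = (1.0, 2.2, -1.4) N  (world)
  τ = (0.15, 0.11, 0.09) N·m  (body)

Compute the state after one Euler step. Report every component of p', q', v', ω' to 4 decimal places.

ω×(Iω) gyroscopic = (0.0105, 0.0495, -0.0462)
angular accel α = (2.3250, 0.5042, 0.9080)
new body rate ω' = (-0.8675, 0.7504, 0.5908)
2q̇ = q⊗(0,ω) = (-0.2820724, 0.8670655, -1.0008145, 0.3420597)
updated quaternion q' = (-0.7729, 0.2630, 0.4654, 0.3419)
a = (0.2500, 0.5500, -0.3500)
new position p' = (-2.6100, 0.3800, 1.4300)
v + (F/m)dt = (0.9250, -0.1450, 1.2650)

p' = (-2.6100, 0.3800, 1.4300)
q' = (-0.7729, 0.2630, 0.4654, 0.3419)
v' = (0.9250, -0.1450, 1.2650)
ω' = (-0.8675, 0.7504, 0.5908)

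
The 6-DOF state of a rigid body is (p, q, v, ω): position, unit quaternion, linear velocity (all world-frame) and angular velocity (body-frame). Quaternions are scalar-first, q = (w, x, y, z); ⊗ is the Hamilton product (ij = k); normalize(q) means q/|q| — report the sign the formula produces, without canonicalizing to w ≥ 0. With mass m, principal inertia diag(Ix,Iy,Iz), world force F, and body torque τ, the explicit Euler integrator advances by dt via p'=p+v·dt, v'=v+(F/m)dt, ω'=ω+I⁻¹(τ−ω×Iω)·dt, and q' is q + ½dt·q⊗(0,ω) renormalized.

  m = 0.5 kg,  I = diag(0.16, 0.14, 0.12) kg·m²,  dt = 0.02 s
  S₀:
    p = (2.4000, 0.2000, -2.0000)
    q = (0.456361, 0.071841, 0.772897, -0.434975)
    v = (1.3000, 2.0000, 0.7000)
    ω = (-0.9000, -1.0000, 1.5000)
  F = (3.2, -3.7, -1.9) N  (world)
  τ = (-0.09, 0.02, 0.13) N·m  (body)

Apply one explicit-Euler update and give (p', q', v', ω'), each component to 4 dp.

p' = (2.4260, 0.2400, -1.9860)
q' = (0.4712, 0.0750, 0.7710, -0.4218)
v' = (1.4280, 1.8520, 0.6240)
ω' = (-0.9150, -0.9894, 1.5247)

ω×(Iω) gyroscopic = (0.0300, -0.0540, -0.0180)
α = I⁻¹(τ − ω×Iω) = (-0.7500, 0.5286, 1.2333)
new body rate ω' = (-0.9150, -0.9894, 1.5247)
q⊗(0,ω) = (1.4900164, 0.3136456, -0.1726450, 1.3083078)
q + ½dt·q⊗(0,ω), renormalized = (0.4712, 0.0750, 0.7710, -0.4218)
a = (6.4000, -7.4000, -3.8000)
p + v·dt = (2.4260, 0.2400, -1.9860)
v' = v + a·dt = (1.4280, 1.8520, 0.6240)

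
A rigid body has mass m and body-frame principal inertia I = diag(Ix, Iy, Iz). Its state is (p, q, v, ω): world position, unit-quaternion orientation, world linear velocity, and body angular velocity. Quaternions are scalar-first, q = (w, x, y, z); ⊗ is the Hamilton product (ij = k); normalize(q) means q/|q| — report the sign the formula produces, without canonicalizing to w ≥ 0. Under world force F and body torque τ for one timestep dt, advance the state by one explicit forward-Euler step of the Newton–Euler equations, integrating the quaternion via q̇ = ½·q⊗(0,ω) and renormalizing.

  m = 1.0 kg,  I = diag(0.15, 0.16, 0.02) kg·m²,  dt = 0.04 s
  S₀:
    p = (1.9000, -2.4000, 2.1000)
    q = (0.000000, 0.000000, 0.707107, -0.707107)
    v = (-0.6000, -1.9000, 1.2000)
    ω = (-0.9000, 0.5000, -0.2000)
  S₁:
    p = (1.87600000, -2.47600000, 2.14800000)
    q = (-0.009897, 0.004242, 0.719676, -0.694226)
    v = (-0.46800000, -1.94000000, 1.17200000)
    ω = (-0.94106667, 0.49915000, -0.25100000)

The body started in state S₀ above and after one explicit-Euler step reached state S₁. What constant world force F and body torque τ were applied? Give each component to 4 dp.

F = (3.3000, -1.0000, -0.7000)
τ = (-0.1400, 0.0200, -0.0300)

Δω = ω₁−ω₀ = (-0.04106667, -0.00085000, -0.05100000)
ω₀×(Iω₀) = (0.0140, 0.0234, -0.0045)
I·α + gyro = (-0.1400, 0.0200, -0.0300)
Δv = v₁−v₀ = (0.13200000, -0.04000000, -0.02800000)
F = m·Δv/dt = (3.3000, -1.0000, -0.7000)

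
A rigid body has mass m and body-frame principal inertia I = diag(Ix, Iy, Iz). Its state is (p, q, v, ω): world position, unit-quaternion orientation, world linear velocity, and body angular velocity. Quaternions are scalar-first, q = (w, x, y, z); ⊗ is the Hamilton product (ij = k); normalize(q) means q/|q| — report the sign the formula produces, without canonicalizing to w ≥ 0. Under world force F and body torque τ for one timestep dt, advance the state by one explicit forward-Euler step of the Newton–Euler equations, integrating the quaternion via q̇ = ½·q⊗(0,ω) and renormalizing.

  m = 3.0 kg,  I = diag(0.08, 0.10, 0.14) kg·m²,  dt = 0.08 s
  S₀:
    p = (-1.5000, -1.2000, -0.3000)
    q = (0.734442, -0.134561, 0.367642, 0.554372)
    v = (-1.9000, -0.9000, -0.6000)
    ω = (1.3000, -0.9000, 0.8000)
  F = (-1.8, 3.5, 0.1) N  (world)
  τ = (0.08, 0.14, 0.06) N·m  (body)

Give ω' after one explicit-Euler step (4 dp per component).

ω' = (1.4088, -0.7381, 0.8477)

(τ − ω×Iω)/I = (1.3600, 2.0240, 0.5957)
ω' = ω + α·dt = (1.4088, -0.7381, 0.8477)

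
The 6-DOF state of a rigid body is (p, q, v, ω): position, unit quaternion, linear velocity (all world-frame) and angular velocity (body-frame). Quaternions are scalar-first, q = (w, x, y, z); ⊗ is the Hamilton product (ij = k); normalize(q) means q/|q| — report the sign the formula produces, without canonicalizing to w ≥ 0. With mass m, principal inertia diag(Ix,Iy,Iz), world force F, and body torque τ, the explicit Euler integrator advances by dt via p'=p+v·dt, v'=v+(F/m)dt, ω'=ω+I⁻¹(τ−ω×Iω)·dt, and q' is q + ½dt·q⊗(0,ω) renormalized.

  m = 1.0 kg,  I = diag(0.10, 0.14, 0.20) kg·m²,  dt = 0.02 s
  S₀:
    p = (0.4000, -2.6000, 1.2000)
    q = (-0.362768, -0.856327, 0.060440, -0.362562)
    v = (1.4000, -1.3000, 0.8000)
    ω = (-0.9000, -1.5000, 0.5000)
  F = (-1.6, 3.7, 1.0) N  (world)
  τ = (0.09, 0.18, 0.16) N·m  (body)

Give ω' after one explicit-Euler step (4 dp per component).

precession coupling ω×(Iω) = (-0.0450, 0.0450, 0.0540)
angular accel α = (1.3500, 0.9643, 0.5300)
ω' = ω + α·dt = (-0.8730, -1.4807, 0.5106)

ω' = (-0.8730, -1.4807, 0.5106)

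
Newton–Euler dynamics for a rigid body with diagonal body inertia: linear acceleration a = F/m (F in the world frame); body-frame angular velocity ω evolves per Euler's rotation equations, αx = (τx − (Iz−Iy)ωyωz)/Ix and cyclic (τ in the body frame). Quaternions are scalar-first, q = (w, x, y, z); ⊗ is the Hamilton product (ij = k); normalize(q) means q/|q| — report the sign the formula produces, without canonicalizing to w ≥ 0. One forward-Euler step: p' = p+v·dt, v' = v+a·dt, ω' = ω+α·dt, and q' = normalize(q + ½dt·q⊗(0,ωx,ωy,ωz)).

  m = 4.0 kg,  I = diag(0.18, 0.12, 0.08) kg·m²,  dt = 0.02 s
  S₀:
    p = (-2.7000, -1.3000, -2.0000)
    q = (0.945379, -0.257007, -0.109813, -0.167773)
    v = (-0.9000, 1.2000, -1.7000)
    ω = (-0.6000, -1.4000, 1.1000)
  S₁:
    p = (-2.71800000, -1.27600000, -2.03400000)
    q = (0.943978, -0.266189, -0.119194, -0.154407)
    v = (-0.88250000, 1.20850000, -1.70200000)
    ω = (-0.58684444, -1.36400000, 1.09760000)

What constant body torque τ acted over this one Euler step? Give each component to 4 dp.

Δω = ω₁−ω₀ = (0.01315556, 0.03600000, -0.00240000)
precession coupling = (0.0616, -0.0660, -0.0504)
I·α + gyro = (0.1800, 0.1500, -0.0600)

τ = (0.1800, 0.1500, -0.0600)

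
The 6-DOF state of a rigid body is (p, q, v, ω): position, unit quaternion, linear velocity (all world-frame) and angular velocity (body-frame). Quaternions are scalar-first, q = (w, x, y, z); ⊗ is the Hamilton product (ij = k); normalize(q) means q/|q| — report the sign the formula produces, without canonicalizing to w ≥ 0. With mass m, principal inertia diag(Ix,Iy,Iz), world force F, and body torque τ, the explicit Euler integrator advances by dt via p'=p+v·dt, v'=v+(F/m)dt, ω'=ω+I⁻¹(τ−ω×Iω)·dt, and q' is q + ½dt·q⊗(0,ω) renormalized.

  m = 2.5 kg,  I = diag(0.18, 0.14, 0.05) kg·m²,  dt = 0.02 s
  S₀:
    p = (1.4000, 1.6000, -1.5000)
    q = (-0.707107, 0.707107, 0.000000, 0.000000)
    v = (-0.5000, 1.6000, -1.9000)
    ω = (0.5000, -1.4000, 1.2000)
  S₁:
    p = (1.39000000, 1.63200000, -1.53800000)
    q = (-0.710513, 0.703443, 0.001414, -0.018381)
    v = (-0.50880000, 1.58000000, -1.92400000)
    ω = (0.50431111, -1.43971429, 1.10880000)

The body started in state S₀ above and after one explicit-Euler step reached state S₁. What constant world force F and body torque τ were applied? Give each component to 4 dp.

v₁ − v₀ = (-0.00880000, -0.02000000, -0.02400000)
F = m·Δv/dt = (-1.1000, -2.5000, -3.0000)
Δω = ω₁−ω₀ = (0.00431111, -0.03971429, -0.09120000)
precession coupling = (0.1512, 0.0780, 0.0280)
applied torque τ = (0.1900, -0.2000, -0.2000)

F = (-1.1000, -2.5000, -3.0000)
τ = (0.1900, -0.2000, -0.2000)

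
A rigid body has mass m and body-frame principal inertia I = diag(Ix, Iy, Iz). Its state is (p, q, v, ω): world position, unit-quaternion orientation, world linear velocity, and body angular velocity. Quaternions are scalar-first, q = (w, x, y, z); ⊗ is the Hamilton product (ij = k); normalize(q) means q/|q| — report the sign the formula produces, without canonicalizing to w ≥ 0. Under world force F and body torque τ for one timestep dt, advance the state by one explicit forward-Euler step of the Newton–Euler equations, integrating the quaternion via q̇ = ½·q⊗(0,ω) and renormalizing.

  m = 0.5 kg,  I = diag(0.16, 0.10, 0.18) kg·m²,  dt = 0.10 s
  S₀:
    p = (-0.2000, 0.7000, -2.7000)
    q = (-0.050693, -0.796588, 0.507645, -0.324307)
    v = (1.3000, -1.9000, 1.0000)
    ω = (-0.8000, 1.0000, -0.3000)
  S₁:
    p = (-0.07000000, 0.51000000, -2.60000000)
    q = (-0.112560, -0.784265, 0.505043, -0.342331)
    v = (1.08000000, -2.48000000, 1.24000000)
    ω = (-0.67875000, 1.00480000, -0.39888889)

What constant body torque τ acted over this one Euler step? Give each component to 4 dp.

ω₁ − ω₀ = (0.12125000, 0.00480000, -0.09888889)
I·α + gyro = (0.1700, 0.0000, -0.1300)

τ = (0.1700, 0.0000, -0.1300)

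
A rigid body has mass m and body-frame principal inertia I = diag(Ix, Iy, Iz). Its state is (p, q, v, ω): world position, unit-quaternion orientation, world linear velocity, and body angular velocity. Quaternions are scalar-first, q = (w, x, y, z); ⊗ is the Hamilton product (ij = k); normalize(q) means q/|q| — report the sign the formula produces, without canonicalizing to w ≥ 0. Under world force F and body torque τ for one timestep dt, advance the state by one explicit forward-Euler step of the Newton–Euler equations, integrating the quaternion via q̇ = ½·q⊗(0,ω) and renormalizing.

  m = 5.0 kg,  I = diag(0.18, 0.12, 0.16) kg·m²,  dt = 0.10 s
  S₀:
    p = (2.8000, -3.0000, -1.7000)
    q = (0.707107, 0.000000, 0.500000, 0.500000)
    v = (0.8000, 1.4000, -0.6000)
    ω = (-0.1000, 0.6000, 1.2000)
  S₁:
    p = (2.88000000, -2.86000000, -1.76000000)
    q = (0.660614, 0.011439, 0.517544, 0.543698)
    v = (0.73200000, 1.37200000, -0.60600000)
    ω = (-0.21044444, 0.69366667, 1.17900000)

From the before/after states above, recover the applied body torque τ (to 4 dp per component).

ω₁ − ω₀ = (-0.11044444, 0.09366667, -0.02100000)
I·α + gyro = (-0.1700, 0.1100, -0.0300)

τ = (-0.1700, 0.1100, -0.0300)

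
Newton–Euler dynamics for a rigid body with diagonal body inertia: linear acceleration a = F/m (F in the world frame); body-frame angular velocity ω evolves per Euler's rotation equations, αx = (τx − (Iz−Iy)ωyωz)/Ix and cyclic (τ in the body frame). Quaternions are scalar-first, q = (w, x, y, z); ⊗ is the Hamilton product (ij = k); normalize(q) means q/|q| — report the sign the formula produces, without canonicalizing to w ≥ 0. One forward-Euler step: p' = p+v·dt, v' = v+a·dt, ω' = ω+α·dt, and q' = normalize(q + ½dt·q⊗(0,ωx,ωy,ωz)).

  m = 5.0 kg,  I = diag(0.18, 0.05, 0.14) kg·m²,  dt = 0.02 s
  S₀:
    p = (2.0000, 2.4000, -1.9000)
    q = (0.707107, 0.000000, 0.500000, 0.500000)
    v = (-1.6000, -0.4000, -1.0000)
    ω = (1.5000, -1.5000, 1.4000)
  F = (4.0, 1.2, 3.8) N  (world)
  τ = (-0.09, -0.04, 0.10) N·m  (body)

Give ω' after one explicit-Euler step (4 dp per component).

ω' = (1.5110, -1.5496, 1.3725)

precession coupling ω×(Iω) = (-0.1890, 0.0840, 0.2925)
(τ − ω×Iω)/I = (0.5500, -2.4800, -1.3750)
ω + α·dt = (1.5110, -1.5496, 1.3725)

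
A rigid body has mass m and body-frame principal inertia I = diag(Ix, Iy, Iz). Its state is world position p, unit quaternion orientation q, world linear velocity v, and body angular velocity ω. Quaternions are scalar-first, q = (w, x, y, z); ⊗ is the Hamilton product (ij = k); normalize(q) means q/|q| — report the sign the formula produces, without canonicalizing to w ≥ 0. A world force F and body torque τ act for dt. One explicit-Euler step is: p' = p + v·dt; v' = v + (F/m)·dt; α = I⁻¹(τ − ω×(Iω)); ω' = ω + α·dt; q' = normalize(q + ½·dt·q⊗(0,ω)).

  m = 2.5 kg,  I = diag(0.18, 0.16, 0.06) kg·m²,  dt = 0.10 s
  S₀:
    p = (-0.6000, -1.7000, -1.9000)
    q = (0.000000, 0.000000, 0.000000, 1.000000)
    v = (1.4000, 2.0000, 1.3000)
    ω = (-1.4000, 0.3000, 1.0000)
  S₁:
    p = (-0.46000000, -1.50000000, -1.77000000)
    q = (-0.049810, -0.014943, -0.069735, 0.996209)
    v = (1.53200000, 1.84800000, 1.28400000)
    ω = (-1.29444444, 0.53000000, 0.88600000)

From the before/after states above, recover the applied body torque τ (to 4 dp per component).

ω₁ − ω₀ = (0.10555556, 0.23000000, -0.11400000)
ω₀×(Iω₀) = (-0.0300, -0.1680, 0.0084)
I·α + gyro = (0.1600, 0.2000, -0.0600)

τ = (0.1600, 0.2000, -0.0600)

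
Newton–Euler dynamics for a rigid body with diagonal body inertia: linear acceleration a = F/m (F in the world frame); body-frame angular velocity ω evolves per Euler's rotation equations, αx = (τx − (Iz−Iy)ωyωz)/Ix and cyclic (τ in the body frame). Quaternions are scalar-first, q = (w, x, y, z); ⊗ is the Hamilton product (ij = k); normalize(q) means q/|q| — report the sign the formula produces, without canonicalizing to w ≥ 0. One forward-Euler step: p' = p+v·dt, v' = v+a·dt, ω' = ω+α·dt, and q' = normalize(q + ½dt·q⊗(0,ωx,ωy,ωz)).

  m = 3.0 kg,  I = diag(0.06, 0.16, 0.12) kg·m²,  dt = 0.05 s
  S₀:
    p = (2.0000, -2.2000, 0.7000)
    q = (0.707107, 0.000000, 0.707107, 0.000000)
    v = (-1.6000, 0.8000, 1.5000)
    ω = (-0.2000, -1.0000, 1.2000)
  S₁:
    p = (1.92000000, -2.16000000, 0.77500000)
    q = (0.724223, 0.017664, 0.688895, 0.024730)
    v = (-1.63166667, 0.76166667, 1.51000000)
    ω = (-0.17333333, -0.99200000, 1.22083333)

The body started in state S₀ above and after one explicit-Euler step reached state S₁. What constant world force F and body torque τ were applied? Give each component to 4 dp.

Δω = ω₁−ω₀ = (0.02666667, 0.00800000, 0.02083333)
I·α + gyro = (0.0800, 0.0400, 0.0700)
Δv = v₁−v₀ = (-0.03166667, -0.03833333, 0.01000000)
m·(v₁−v₀)/dt = (-1.9000, -2.3000, 0.6000)

F = (-1.9000, -2.3000, 0.6000)
τ = (0.0800, 0.0400, 0.0700)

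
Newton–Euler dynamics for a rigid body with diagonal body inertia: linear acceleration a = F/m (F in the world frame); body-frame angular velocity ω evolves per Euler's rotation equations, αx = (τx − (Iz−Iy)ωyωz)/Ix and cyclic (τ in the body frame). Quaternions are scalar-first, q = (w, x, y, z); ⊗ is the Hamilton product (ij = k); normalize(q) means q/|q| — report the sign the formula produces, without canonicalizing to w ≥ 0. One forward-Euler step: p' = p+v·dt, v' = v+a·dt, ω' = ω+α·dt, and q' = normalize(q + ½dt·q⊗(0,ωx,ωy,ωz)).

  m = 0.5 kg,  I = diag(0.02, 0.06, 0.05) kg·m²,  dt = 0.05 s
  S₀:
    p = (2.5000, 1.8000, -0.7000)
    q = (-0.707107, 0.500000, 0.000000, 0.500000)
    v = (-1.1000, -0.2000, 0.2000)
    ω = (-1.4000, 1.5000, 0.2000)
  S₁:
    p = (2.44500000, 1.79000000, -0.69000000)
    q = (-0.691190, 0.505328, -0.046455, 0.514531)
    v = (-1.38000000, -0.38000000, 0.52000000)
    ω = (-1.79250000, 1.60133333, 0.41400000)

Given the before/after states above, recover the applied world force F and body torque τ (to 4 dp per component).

F = (-2.8000, -1.8000, 3.2000)
τ = (-0.1600, 0.1300, 0.1300)

Δv = v₁−v₀ = (-0.28000000, -0.18000000, 0.32000000)
F = m·Δv/dt = (-2.8000, -1.8000, 3.2000)
Δω = ω₁−ω₀ = (-0.39250000, 0.10133333, 0.21400000)
applied torque τ = (-0.1600, 0.1300, 0.1300)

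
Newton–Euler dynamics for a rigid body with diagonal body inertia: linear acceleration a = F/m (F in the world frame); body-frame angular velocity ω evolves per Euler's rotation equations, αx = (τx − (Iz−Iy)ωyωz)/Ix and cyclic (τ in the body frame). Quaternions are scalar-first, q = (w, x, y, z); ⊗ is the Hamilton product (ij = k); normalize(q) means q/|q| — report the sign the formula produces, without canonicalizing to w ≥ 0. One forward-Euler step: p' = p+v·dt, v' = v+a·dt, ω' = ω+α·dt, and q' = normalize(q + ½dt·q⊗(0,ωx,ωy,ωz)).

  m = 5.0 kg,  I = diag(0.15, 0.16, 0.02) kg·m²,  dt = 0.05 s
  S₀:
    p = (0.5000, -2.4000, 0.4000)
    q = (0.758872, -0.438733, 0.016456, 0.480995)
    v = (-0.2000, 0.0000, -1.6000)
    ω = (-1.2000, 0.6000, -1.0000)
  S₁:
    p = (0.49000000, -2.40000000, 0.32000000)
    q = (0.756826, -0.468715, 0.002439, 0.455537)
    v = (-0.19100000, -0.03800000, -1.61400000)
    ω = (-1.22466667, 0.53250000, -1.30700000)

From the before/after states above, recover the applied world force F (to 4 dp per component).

velocity change Δv = (0.00900000, -0.03800000, -0.01400000)
applied force F = (0.9000, -3.8000, -1.4000)

F = (0.9000, -3.8000, -1.4000)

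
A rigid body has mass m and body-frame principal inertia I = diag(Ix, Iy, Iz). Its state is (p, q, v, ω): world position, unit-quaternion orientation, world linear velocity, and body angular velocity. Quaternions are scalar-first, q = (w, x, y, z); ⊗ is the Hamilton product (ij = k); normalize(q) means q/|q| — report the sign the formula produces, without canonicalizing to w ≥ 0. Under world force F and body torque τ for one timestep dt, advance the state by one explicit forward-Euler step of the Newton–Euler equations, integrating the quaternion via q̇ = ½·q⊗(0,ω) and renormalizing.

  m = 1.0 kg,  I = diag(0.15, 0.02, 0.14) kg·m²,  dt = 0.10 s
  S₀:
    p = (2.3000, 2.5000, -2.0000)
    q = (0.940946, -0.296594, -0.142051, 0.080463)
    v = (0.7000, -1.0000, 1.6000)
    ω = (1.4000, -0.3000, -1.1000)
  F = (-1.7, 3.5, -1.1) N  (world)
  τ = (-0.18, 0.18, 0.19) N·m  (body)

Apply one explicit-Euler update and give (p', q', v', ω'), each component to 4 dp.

p' = (2.3700, 2.4000, -1.8400)
q' = (0.9601, -0.2208, -0.1662, 0.0429)
v' = (0.5300, -0.6500, 1.4900)
ω' = (1.2536, 0.6770, -1.0033)

(τ − ω×Iω)/I = (-1.4640, 9.7700, 0.9671)
ω + α·dt = (1.2536, 0.6770, -1.0033)
Hamilton product q⊗(0,ω) = (0.4611256, 1.4977194, -0.4958890, -0.7471910)
q + ½dt·q⊗(0,ω), renormalized = (0.9601, -0.2208, -0.1662, 0.0429)
p + v·dt = (2.3700, 2.4000, -1.8400)
v' = v + a·dt = (0.5300, -0.6500, 1.4900)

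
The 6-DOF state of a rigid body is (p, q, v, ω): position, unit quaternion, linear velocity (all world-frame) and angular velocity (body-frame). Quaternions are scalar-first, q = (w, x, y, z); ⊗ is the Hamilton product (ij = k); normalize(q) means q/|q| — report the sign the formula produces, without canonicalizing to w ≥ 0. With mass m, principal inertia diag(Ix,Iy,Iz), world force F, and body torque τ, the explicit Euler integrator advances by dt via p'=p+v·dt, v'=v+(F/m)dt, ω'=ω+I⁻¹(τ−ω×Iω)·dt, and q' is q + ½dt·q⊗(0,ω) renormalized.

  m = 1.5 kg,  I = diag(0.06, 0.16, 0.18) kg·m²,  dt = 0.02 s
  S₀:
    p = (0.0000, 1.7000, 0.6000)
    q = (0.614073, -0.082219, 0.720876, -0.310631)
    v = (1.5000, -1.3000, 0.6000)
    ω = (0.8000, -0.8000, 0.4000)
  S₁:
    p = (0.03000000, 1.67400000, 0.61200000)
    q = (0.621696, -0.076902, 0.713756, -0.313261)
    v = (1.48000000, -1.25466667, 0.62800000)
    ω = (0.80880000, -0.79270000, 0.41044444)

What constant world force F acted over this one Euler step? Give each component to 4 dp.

F = (-1.5000, 3.4000, 2.1000)

v₁ − v₀ = (-0.02000000, 0.04533333, 0.02800000)
m·(v₁−v₀)/dt = (-1.5000, 3.4000, 2.1000)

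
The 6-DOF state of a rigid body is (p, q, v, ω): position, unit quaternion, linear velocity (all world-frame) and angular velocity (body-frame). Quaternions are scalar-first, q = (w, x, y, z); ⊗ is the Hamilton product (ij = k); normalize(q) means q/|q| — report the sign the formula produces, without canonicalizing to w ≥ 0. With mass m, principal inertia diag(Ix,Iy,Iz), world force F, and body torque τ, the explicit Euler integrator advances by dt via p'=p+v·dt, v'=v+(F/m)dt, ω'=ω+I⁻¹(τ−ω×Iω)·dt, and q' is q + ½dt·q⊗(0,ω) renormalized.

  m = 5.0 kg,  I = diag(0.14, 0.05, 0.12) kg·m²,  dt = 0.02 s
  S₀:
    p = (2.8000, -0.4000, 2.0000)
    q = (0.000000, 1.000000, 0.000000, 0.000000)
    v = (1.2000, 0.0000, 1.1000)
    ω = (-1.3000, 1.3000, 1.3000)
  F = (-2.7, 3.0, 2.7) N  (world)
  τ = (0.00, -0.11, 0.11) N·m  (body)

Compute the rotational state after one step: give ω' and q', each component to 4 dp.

precession coupling ω×(Iω) = (0.1183, -0.0338, 0.1521)
(τ − ω×Iω)/I = (-0.8450, -1.5240, -0.3508)
new body rate ω' = (-1.3169, 1.2695, 1.2930)
2q̇ = q⊗(0,ω) = (1.3000000, 0.0000000, -1.3000000, 1.3000000)
updated quaternion q' = (0.0130, 0.9997, -0.0130, 0.0130)

ω' = (-1.3169, 1.2695, 1.2930)
q' = (0.0130, 0.9997, -0.0130, 0.0130)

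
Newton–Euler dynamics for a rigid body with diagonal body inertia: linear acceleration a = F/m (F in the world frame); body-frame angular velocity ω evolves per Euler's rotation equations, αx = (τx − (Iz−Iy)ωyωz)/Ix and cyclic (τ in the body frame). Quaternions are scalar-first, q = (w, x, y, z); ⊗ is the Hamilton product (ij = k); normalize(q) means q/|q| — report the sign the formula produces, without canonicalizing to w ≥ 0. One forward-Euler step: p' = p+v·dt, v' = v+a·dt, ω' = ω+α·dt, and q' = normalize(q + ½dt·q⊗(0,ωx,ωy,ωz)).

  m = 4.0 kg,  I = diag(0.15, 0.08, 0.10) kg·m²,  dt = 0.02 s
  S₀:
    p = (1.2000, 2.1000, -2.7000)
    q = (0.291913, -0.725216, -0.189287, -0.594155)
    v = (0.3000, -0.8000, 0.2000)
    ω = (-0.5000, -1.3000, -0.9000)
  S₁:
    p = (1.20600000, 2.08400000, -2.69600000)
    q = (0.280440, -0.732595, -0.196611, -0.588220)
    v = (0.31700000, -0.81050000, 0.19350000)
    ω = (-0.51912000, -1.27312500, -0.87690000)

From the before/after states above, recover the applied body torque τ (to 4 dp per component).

ω₁ − ω₀ = (-0.01912000, 0.02687500, 0.02310000)
precession coupling = (0.0234, 0.0225, -0.0455)
I·α + gyro = (-0.1200, 0.1300, 0.0700)

τ = (-0.1200, 0.1300, 0.0700)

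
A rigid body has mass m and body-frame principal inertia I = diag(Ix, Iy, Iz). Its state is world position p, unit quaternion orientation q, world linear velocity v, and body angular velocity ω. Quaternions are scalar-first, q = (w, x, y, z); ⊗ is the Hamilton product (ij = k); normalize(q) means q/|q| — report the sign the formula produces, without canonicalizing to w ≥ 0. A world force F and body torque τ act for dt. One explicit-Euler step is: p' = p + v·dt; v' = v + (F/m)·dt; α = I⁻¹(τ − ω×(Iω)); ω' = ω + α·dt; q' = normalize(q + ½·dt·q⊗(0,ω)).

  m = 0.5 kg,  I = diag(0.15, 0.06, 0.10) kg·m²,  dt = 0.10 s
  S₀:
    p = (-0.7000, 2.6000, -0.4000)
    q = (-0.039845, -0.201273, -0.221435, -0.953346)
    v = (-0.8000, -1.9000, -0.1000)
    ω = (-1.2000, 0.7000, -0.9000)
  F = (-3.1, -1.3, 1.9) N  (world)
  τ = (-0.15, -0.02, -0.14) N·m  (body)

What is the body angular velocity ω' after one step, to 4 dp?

ω' = (-1.2832, 0.5767, -1.1156)

precession coupling ω×(Iω) = (-0.0252, 0.0540, 0.0756)
α = I⁻¹(τ − ω×Iω) = (-0.8320, -1.2333, -2.1560)
ω' = ω + α·dt = (-1.2832, 0.5767, -1.1156)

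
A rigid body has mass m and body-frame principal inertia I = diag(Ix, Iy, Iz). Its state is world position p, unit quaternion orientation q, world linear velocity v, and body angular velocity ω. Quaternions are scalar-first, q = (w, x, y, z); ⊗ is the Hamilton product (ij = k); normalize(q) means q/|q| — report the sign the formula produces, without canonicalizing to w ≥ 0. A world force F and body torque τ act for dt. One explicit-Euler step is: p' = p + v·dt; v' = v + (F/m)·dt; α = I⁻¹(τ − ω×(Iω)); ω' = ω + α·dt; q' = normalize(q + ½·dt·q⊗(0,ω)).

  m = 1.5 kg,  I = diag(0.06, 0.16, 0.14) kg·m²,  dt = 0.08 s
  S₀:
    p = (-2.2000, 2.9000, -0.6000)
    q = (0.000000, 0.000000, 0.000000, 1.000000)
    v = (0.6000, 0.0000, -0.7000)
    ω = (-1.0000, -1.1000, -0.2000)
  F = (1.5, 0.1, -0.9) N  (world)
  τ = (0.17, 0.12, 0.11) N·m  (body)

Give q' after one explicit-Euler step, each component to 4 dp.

q' = (0.0080, 0.0439, -0.0399, 0.9982)

Hamilton product q⊗(0,ω) = (0.2000000, 1.1000000, -1.0000000, 0.0000000)
q' = normalize(q + ½dt·q⊗(0,ω)) = (0.0080, 0.0439, -0.0399, 0.9982)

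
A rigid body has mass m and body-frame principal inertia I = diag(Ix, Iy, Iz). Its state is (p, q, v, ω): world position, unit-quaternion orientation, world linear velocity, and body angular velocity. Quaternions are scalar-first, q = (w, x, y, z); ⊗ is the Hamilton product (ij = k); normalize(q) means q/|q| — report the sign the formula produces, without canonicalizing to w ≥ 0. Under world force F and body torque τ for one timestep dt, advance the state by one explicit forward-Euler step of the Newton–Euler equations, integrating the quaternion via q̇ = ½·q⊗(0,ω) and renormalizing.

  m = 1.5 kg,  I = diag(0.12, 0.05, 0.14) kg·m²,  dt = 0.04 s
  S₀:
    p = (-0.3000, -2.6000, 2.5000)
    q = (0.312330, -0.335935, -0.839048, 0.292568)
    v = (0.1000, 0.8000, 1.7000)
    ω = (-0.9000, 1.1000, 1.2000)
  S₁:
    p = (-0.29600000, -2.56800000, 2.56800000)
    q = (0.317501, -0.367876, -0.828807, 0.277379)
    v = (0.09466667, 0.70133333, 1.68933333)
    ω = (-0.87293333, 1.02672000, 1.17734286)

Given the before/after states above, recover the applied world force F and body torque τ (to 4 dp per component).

velocity change Δv = (-0.00533333, -0.09866667, -0.01066667)
m·(v₁−v₀)/dt = (-0.2000, -3.7000, -0.4000)
Δω = ω₁−ω₀ = (0.02706667, -0.07328000, -0.02265714)
τ = I·(Δω/dt) + ω₀×(Iω₀) = (0.2000, -0.0700, -0.0100)

F = (-0.2000, -3.7000, -0.4000)
τ = (0.2000, -0.0700, -0.0100)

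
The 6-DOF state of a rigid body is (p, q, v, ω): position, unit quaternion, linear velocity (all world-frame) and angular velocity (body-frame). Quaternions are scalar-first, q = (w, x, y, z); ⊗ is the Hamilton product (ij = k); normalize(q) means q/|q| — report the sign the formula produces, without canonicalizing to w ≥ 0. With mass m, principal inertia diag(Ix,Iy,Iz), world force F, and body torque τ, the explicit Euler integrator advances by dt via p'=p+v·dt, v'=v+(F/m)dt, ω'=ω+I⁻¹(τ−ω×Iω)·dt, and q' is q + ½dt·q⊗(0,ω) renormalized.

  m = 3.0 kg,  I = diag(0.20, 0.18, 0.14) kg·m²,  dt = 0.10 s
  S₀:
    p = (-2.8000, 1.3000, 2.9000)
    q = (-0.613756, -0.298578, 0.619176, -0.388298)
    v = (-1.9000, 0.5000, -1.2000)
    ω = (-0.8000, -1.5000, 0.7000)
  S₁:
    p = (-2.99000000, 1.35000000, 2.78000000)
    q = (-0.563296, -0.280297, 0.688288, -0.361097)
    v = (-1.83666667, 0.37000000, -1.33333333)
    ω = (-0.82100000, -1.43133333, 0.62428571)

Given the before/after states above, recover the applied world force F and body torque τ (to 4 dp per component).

Δv = v₁−v₀ = (0.06333333, -0.13000000, -0.13333333)
m·(v₁−v₀)/dt = (1.9000, -3.9000, -4.0000)
ω₁ − ω₀ = (-0.02100000, 0.06866667, -0.07571429)
applied torque τ = (0.0000, 0.0900, -0.1300)

F = (1.9000, -3.9000, -4.0000)
τ = (0.0000, 0.0900, -0.1300)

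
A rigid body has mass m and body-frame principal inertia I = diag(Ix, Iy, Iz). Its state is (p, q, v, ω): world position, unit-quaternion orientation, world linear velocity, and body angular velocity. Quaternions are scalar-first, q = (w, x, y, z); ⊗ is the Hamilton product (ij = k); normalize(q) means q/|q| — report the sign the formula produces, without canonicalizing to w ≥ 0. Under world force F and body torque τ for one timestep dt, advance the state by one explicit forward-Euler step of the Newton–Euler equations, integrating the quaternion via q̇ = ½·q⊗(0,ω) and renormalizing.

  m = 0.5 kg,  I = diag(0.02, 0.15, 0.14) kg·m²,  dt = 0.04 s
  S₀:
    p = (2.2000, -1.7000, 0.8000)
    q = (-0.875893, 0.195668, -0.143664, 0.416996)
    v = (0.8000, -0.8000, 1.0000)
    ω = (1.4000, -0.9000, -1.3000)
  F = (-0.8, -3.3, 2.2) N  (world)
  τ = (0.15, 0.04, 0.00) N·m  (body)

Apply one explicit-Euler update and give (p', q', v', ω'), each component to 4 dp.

gyro term ω×Iω = (-0.0117, 0.2184, -0.1638)
α = I⁻¹(τ − ω×Iω) = (8.0850, -1.1893, 1.1700)
ω' = ω + α·dt = (1.7234, -0.9476, -1.2532)
q⊗(0,ω) = (0.1388620, -0.6641906, 1.6264665, 1.1636893)
updated quaternion q' = (-0.8723, 0.1822, -0.1110, 0.4399)
p' = p + v·dt = (2.2320, -1.7320, 0.8400)
new velocity v' = (0.7360, -1.0640, 1.1760)

p' = (2.2320, -1.7320, 0.8400)
q' = (-0.8723, 0.1822, -0.1110, 0.4399)
v' = (0.7360, -1.0640, 1.1760)
ω' = (1.7234, -0.9476, -1.2532)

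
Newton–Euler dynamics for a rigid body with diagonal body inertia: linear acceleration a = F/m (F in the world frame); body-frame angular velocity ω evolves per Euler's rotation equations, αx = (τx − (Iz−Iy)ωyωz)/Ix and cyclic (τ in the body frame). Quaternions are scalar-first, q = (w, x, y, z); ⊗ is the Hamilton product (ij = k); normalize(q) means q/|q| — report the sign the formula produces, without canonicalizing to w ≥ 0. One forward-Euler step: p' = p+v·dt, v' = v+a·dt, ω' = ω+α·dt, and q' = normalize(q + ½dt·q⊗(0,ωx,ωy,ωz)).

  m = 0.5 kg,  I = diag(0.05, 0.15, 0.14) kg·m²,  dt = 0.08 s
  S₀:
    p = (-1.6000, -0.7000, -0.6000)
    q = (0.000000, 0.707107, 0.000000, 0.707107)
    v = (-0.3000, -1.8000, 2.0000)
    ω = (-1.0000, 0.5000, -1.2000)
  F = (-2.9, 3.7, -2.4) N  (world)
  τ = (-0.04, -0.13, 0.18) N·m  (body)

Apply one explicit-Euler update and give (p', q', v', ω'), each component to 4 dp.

gyro term ω×Iω = (0.0060, -0.1080, -0.0500)
α = I⁻¹(τ − ω×Iω) = (-0.9200, -0.1467, 1.6429)
ω' = ω + α·dt = (-1.0736, 0.4883, -1.0686)
q⊗(0,ω) = (1.5556354, -0.3535535, 0.1414214, 0.3535535)
updated quaternion q' = (0.0621, 0.6915, 0.0056, 0.7197)
a = (-5.8000, 7.4000, -4.8000)
p' = p + v·dt = (-1.6240, -0.8440, -0.4400)
new velocity v' = (-0.7640, -1.2080, 1.6160)

p' = (-1.6240, -0.8440, -0.4400)
q' = (0.0621, 0.6915, 0.0056, 0.7197)
v' = (-0.7640, -1.2080, 1.6160)
ω' = (-1.0736, 0.4883, -1.0686)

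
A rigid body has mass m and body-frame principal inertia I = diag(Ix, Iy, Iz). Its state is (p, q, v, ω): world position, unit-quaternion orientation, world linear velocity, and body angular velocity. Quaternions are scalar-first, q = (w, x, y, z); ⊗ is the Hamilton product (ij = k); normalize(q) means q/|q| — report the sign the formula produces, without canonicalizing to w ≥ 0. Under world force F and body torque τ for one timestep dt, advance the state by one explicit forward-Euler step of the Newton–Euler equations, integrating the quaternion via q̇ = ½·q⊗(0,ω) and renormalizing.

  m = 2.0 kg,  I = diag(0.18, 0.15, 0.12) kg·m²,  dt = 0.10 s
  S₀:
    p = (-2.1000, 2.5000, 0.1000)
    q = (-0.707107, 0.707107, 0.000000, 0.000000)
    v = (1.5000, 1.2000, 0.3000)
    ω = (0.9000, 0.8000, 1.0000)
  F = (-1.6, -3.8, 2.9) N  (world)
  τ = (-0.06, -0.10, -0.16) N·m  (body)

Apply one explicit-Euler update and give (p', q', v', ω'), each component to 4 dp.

a = F/m = (-0.8000, -1.9000, 1.4500)
new position p' = (-1.9500, 2.6200, 0.1300)
new velocity v' = (1.4200, 1.0100, 0.4450)
α = I⁻¹(τ − ω×Iω) = (-0.2000, -1.0267, -1.1533)
new body rate ω' = (0.8800, 0.6973, 0.8847)
2q̇ = q⊗(0,ω) = (-0.6363963, -0.6363963, -1.2727926, -0.1414214)
q + ½dt·q⊗(0,ω), renormalized = (-0.7367, 0.6732, -0.0634, -0.0070)

p' = (-1.9500, 2.6200, 0.1300)
q' = (-0.7367, 0.6732, -0.0634, -0.0070)
v' = (1.4200, 1.0100, 0.4450)
ω' = (0.8800, 0.6973, 0.8847)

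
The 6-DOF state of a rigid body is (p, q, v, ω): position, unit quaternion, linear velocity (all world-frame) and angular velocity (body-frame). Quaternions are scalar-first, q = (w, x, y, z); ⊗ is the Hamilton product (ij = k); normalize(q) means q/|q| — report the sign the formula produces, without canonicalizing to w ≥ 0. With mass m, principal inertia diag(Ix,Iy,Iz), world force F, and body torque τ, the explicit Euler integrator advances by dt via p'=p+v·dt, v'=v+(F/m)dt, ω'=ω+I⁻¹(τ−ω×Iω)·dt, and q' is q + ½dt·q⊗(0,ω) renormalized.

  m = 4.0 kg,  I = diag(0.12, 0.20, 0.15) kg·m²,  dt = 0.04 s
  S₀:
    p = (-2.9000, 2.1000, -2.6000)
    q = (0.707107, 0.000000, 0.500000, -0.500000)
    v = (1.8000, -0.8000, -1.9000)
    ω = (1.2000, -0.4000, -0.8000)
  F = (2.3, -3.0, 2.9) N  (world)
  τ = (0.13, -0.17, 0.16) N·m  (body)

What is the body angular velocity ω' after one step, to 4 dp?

ω×(Iω) gyroscopic = (-0.0160, 0.0288, -0.0384)
(τ − ω×Iω)/I = (1.2167, -0.9940, 1.3227)
ω' = ω + α·dt = (1.2487, -0.4398, -0.7471)

ω' = (1.2487, -0.4398, -0.7471)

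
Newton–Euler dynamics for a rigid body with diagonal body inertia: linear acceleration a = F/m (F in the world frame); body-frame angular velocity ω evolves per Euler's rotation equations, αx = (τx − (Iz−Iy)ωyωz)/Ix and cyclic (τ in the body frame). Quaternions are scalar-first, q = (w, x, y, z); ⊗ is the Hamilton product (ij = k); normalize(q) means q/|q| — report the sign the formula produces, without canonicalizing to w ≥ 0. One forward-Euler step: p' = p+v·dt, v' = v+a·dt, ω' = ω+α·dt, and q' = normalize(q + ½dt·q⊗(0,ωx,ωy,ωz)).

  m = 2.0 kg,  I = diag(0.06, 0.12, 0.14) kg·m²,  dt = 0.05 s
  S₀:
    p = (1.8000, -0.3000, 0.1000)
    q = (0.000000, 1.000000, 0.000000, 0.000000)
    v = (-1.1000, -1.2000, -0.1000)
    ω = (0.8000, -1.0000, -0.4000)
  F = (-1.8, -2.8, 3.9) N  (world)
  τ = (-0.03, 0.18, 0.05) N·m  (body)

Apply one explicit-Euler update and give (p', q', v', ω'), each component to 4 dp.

p' = p + v·dt = (1.7450, -0.3600, 0.0950)
v' = v + a·dt = (-1.1450, -1.2700, -0.0025)
gyro term ω×Iω = (0.0080, 0.0256, -0.0480)
angular accel α = (-0.6333, 1.2867, 0.7000)
ω + α·dt = (0.7683, -0.9357, -0.3650)
2q̇ = q⊗(0,ω) = (-0.8000000, 0.0000000, 0.4000000, -1.0000000)
updated quaternion q' = (-0.0200, 0.9994, 0.0100, -0.0250)

p' = (1.7450, -0.3600, 0.0950)
q' = (-0.0200, 0.9994, 0.0100, -0.0250)
v' = (-1.1450, -1.2700, -0.0025)
ω' = (0.7683, -0.9357, -0.3650)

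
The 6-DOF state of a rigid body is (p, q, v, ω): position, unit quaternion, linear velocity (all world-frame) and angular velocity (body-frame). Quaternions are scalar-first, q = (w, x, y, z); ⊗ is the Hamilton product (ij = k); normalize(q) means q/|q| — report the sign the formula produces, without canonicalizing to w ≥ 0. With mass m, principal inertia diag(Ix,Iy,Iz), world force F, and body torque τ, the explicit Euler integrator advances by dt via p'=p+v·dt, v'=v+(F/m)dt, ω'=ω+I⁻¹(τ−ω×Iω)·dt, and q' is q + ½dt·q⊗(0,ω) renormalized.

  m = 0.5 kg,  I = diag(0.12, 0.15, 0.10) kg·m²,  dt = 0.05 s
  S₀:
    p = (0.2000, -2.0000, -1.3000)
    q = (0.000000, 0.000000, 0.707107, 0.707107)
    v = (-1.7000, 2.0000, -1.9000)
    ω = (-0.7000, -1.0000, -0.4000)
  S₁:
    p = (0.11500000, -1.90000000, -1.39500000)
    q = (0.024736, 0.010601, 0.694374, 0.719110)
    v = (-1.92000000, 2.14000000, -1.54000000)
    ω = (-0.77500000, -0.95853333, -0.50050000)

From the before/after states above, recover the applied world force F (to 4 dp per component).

v₁ − v₀ = (-0.22000000, 0.14000000, 0.36000000)
m·(v₁−v₀)/dt = (-2.2000, 1.4000, 3.6000)

F = (-2.2000, 1.4000, 3.6000)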